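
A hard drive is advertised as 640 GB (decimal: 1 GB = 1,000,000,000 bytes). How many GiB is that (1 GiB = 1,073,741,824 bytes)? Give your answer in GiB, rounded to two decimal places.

596.05 GiB

640 GB = 640 × 10^9 bytes = 640,000,000,000 bytes
1 GiB = 2^30 bytes = 1,073,741,824 bytes
640,000,000,000 / 1,073,741,824 = 596.05 GiB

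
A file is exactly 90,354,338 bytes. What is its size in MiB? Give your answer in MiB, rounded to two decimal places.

86.17 MiB

90,354,338 bytes given.
1 MiB = 2^20 bytes = 1,048,576 bytes
90,354,338 / 1,048,576 = 86.17 MiB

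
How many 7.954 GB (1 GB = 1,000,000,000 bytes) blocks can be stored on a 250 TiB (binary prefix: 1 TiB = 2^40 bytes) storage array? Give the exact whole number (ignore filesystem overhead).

Capacity: 250 TiB = 274,877,906,944,000 bytes
Per item: 7.954 GB = 7,954,000,000 bytes
⌊274,877,906,944,000 / 7,954,000,000⌋ = 34,558

34,558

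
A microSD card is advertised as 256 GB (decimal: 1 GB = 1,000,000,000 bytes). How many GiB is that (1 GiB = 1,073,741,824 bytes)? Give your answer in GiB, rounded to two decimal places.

238.42 GiB

256 GB = 256 × 10^9 bytes = 256,000,000,000 bytes
1 GiB = 2^30 bytes = 1,073,741,824 bytes
256,000,000,000 / 1,073,741,824 = 238.42 GiB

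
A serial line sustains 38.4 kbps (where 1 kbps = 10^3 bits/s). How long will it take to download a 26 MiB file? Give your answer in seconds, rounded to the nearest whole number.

5,680 seconds

26 MiB = 27,262,976 bytes = 218,103,808 bits
38.4 kbps = 38,400 bits/s
time = 218,103,808 / 38,400 = 5,680 s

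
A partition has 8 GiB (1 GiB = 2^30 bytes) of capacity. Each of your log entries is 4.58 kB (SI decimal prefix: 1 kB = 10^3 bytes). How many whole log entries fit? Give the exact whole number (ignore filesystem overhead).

Capacity: 8 GiB = 8,589,934,592 bytes
Per item: 4.58 kB = 4,580 bytes
⌊8,589,934,592 / 4,580⌋ = 1,875,531

1,875,531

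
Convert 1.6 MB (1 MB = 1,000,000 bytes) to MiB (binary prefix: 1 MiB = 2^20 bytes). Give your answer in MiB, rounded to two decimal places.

1.53 MiB

1.6 MB = 1.6 × 10^6 bytes = 1,600,000 bytes
1 MiB = 1,048,576 bytes
1,600,000 / 1,048,576 = 1.53 MiB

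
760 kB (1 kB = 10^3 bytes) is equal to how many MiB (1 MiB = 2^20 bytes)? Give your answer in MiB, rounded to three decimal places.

0.725 MiB

760 kB × 1,000 bytes/kB = 760,000 bytes
1 MiB = 2^20 bytes = 1,048,576 bytes
760,000 / 1,048,576 = 0.725 MiB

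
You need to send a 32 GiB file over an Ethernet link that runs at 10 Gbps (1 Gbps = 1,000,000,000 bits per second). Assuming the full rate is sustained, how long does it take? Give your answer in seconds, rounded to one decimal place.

27.5 seconds

32 GiB = 34,359,738,368 bytes = 274,877,906,944 bits
10 Gbps = 10,000,000,000 bits/s
time = 274,877,906,944 / 10,000,000,000 = 27.5 s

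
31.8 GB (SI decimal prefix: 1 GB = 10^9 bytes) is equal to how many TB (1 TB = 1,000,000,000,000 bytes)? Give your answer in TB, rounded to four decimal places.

0.0318 TB

31.8 GB × 1,000,000,000 bytes/GB = 31,800,000,000 bytes
1 TB = 1,000,000,000,000 bytes
31,800,000,000 / 1,000,000,000,000 = 0.0318 TB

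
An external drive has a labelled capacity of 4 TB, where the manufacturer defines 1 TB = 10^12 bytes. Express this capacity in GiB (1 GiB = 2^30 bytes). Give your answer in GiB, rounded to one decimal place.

4 TB = 4 × 10^12 bytes = 4,000,000,000,000 bytes
1 GiB = 1,073,741,824 bytes
4,000,000,000,000 / 1,073,741,824 = 3,725.3 GiB

3,725.3 GiB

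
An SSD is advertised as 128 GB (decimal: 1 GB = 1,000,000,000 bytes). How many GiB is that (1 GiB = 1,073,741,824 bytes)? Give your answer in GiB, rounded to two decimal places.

119.21 GiB

128 GB × 1,000,000,000 bytes/GB = 128,000,000,000 bytes
1 GiB = 2^30 bytes = 1,073,741,824 bytes
128,000,000,000 / 1,073,741,824 = 119.21 GiB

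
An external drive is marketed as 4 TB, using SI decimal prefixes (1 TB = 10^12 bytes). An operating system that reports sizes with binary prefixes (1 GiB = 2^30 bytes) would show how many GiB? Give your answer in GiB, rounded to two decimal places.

3,725.29 GiB

4 TB = 4 × 10^12 bytes = 4,000,000,000,000 bytes
1 GiB = 1,073,741,824 bytes
4,000,000,000,000 / 1,073,741,824 = 3,725.29 GiB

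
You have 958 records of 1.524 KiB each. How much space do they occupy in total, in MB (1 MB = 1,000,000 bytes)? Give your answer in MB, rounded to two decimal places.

Total = 958 × 1.524 KiB = 1459.992 KiB
= 1459.992 × 1,024 bytes = 1,495,031.808 bytes
1 MB = 1,000,000 bytes
1,495,031.808 / 1,000,000 = 1.50 MB

1.50 MB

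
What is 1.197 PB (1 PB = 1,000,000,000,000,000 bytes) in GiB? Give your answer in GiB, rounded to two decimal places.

1.197 PB = 1.197 × 10^15 bytes = 1,197,000,000,000,000 bytes
1 GiB = 2^30 bytes = 1,073,741,824 bytes
1,197,000,000,000,000 / 1,073,741,824 = 1,114,793.12 GiB

1,114,793.12 GiB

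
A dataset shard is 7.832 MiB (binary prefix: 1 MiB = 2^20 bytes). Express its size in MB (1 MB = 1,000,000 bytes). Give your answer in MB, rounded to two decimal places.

8.21 MB

7.832 MiB × 1,048,576 bytes/MiB = 8,212,447.232 bytes
1 MB = 10^6 bytes = 1,000,000 bytes
8,212,447.232 / 1,000,000 = 8.21 MB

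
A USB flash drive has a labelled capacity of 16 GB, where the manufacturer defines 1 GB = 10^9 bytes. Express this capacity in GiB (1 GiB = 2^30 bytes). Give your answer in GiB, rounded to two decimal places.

14.90 GiB

16 GB × 1,000,000,000 bytes/GB = 16,000,000,000 bytes
1 GiB = 2^30 bytes = 1,073,741,824 bytes
16,000,000,000 / 1,073,741,824 = 14.90 GiB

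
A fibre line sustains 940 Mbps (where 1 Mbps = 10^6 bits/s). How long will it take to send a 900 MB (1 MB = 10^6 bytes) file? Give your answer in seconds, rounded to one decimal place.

7.7 seconds

900 MB = 900,000,000 bytes = 7,200,000,000 bits
940 Mbps = 940,000,000 bits/s
time = 7,200,000,000 / 940,000,000 = 7.7 s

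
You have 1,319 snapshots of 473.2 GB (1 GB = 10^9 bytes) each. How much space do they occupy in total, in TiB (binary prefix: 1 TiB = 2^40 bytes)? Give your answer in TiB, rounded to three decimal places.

567.662 TiB

Total = 1,319 × 473.2 GB = 624150.8 GB
= 624150.8 × 1,000,000,000 bytes = 624,150,800,000,000 bytes
1 TiB = 1,099,511,627,776 bytes
624,150,800,000,000 / 1,099,511,627,776 = 567.662 TiB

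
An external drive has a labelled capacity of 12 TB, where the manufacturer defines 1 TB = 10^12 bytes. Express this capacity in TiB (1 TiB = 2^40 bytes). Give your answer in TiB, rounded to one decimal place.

12 TB = 12 × 10^12 bytes = 12,000,000,000,000 bytes
1 TiB = 2^40 bytes = 1,099,511,627,776 bytes
12,000,000,000,000 / 1,099,511,627,776 = 10.9 TiB

10.9 TiB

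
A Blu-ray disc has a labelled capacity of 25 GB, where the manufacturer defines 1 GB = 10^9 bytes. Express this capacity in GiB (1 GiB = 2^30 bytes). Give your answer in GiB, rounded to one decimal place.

23.3 GiB

25 GB × 1,000,000,000 bytes/GB = 25,000,000,000 bytes
1 GiB = 2^30 bytes = 1,073,741,824 bytes
25,000,000,000 / 1,073,741,824 = 23.3 GiB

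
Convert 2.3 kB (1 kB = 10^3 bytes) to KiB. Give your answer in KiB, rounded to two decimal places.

2.25 KiB

2.3 kB × 1,000 bytes/kB = 2,300 bytes
1 KiB = 1,024 bytes
2,300 / 1,024 = 2.25 KiB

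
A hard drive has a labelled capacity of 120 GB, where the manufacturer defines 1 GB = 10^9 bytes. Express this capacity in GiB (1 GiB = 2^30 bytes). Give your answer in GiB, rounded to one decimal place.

111.8 GiB

120 GB = 120 × 10^9 bytes = 120,000,000,000 bytes
1 GiB = 1,073,741,824 bytes
120,000,000,000 / 1,073,741,824 = 111.8 GiB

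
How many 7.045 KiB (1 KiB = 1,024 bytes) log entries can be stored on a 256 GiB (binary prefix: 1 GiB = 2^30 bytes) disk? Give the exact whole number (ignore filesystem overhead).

38,102,974

Capacity: 256 GiB = 274,877,906,944 bytes
Per item: 7.045 KiB = 7,214.08 bytes
⌊274,877,906,944 / 7,214.08⌋ = 38,102,974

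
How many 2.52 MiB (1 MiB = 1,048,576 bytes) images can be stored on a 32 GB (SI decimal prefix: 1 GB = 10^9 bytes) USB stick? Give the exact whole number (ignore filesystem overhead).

12,110

Capacity: 32 GB = 32,000,000,000 bytes
Per item: 2.52 MiB = 2,642,411.52 bytes
⌊32,000,000,000 / 2,642,411.52⌋ = 12,110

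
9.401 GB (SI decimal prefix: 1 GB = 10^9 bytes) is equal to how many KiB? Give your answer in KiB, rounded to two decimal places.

9,180,664.06 KiB

9.401 GB = 9.401 × 10^9 bytes = 9,401,000,000 bytes
1 KiB = 2^10 bytes = 1,024 bytes
9,401,000,000 / 1,024 = 9,180,664.06 KiB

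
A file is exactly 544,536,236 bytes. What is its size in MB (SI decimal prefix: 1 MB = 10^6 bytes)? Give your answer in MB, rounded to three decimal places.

544.536 MB

544,536,236 bytes given.
1 MB = 10^6 bytes = 1,000,000 bytes
544,536,236 / 1,000,000 = 544.536 MB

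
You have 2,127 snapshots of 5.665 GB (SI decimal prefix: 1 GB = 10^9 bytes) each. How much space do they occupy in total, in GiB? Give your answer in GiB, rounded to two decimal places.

11,221.93 GiB

Total = 2,127 × 5.665 GB = 12049.455 GB
= 12049.455 × 1,000,000,000 bytes = 12,049,455,000,000 bytes
1 GiB = 1,073,741,824 bytes
12,049,455,000,000 / 1,073,741,824 = 11,221.93 GiB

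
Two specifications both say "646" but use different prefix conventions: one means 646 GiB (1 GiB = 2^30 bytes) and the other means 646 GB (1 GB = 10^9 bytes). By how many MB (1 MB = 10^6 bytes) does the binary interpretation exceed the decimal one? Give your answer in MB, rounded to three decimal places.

47,637.218 MB

646 GiB = 646 × 1,073,741,824 = 693,637,218,304 bytes
646 GB = 646 × 1,000,000,000 = 646,000,000,000 bytes
difference = 47,637,218,304 bytes
47,637,218,304 / 1,000,000 = 47,637.218 MB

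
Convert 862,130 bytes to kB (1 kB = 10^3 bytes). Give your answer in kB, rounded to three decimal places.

862.130 kB

862,130 bytes given.
1 kB = 10^3 bytes = 1,000 bytes
862,130 / 1,000 = 862.130 kB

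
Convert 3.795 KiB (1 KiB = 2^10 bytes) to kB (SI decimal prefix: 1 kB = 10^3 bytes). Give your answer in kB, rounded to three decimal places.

3.886 kB

3.795 KiB × 1,024 bytes/KiB = 3,886.08 bytes
1 kB = 10^3 bytes = 1,000 bytes
3,886.08 / 1,000 = 3.886 kB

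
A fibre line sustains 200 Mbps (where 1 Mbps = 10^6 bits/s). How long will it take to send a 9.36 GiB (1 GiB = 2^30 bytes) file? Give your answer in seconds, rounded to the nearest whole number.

402 seconds

9.36 GiB = 10,050,223,472.64 bytes = 80,401,787,781.12 bits
200 Mbps = 200,000,000 bits/s
time = 80,401,787,781.12 / 200,000,000 = 402 s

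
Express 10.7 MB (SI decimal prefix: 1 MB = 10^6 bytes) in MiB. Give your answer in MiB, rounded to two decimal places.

10.7 MB = 10.7 × 10^6 bytes = 10,700,000 bytes
1 MiB = 1,048,576 bytes
10,700,000 / 1,048,576 = 10.20 MiB

10.20 MiB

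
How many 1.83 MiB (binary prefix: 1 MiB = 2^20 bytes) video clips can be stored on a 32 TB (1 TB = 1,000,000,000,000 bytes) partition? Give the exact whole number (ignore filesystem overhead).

16,676,272

Capacity: 32 TB = 32,000,000,000,000 bytes
Per item: 1.83 MiB = 1,918,894.08 bytes
⌊32,000,000,000,000 / 1,918,894.08⌋ = 16,676,272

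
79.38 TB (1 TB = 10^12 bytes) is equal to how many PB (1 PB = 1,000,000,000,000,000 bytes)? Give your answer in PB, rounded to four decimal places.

79.38 TB = 79.38 × 10^12 bytes = 79,380,000,000,000 bytes
1 PB = 1,000,000,000,000,000 bytes
79,380,000,000,000 / 1,000,000,000,000,000 = 0.0794 PB

0.0794 PB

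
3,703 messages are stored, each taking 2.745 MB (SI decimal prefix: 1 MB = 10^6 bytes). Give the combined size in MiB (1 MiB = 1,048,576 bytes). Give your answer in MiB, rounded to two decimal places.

Total = 3,703 × 2.745 MB = 10164.735 MB
= 10164.735 × 1,000,000 bytes = 10,164,735,000 bytes
1 MiB = 1,048,576 bytes
10,164,735,000 / 1,048,576 = 9,693.85 MiB

9,693.85 MiB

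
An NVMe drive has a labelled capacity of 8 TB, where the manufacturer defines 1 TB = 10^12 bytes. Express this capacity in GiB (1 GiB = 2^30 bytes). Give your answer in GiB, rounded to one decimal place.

7,450.6 GiB

8 TB = 8 × 10^12 bytes = 8,000,000,000,000 bytes
1 GiB = 1,073,741,824 bytes
8,000,000,000,000 / 1,073,741,824 = 7,450.6 GiB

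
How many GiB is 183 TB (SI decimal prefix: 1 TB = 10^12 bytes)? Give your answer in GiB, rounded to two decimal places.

183 TB = 183 × 10^12 bytes = 183,000,000,000,000 bytes
1 GiB = 1,073,741,824 bytes
183,000,000,000,000 / 1,073,741,824 = 170,432.03 GiB

170,432.03 GiB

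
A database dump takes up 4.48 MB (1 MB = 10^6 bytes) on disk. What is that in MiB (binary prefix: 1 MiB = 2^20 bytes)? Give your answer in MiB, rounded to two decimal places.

4.27 MiB

4.48 MB × 1,000,000 bytes/MB = 4,480,000 bytes
1 MiB = 1,048,576 bytes
4,480,000 / 1,048,576 = 4.27 MiB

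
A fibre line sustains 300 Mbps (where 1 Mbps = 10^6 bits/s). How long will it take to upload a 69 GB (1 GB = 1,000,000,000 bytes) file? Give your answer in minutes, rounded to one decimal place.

69 GB = 69,000,000,000 bytes = 552,000,000,000 bits
300 Mbps = 300,000,000 bits/s
time = 552,000,000,000 / 300,000,000 = 1,840.00 s
1,840.00 s / 60 = 30.7 minutes

30.7 minutes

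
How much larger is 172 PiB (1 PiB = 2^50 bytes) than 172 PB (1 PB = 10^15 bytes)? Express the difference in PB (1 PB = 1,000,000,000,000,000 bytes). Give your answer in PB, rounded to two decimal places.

21.65 PB

172 PiB = 172 × 1,125,899,906,842,624 = 193,654,783,976,931,328 bytes
172 PB = 172 × 1,000,000,000,000,000 = 172,000,000,000,000,000 bytes
difference = 21,654,783,976,931,328 bytes
21,654,783,976,931,328 / 1,000,000,000,000,000 = 21.65 PB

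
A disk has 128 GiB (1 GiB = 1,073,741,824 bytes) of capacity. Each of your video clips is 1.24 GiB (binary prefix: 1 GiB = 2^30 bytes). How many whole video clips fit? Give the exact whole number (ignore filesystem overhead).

Capacity: 128 GiB = 137,438,953,472 bytes
Per item: 1.24 GiB = 1,331,439,861.76 bytes
⌊137,438,953,472 / 1,331,439,861.76⌋ = 103

103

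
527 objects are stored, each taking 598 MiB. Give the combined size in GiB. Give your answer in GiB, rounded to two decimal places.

Total = 527 × 598 MiB = 315,146 MiB
= 315,146 × 1,048,576 bytes = 330,454,532,096 bytes
1 GiB = 1,073,741,824 bytes
330,454,532,096 / 1,073,741,824 = 307.76 GiB

307.76 GiB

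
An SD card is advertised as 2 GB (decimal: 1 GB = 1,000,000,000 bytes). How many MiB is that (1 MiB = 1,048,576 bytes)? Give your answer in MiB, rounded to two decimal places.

2 GB = 2 × 10^9 bytes = 2,000,000,000 bytes
1 MiB = 1,048,576 bytes
2,000,000,000 / 1,048,576 = 1,907.35 MiB

1,907.35 MiB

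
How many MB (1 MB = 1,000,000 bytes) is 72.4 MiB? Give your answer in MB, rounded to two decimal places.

75.92 MB

72.4 MiB = 72.4 × 2^20 bytes = 75,916,902.4 bytes
1 MB = 1,000,000 bytes
75,916,902.4 / 1,000,000 = 75.92 MB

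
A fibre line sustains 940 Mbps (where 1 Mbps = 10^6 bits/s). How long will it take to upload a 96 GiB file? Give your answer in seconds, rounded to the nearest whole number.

96 GiB = 103,079,215,104 bytes = 824,633,720,832 bits
940 Mbps = 940,000,000 bits/s
time = 824,633,720,832 / 940,000,000 = 877 s

877 seconds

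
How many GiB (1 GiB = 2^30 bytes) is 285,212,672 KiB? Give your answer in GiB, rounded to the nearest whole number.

272 GiB

285,212,672 KiB = 285,212,672 × 2^10 bytes = 292,057,776,128 bytes
1 GiB = 1,073,741,824 bytes
292,057,776,128 / 1,073,741,824 = 272 GiB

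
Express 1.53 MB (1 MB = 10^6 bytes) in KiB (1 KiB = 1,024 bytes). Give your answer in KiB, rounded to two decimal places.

1,494.14 KiB

1.53 MB = 1.53 × 10^6 bytes = 1,530,000 bytes
1 KiB = 1,024 bytes
1,530,000 / 1,024 = 1,494.14 KiB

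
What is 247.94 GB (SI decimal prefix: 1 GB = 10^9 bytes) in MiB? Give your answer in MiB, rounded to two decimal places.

236,454.01 MiB

247.94 GB = 247.94 × 10^9 bytes = 247,940,000,000 bytes
1 MiB = 1,048,576 bytes
247,940,000,000 / 1,048,576 = 236,454.01 MiB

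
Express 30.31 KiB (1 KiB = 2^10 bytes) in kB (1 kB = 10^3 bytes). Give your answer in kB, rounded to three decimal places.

30.31 KiB × 1,024 bytes/KiB = 31,037.44 bytes
1 kB = 10^3 bytes = 1,000 bytes
31,037.44 / 1,000 = 31.037 kB

31.037 kB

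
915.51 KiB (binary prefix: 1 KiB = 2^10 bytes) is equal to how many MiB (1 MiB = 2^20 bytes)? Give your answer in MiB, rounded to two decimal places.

0.89 MiB

915.51 KiB = 915.51 × 2^10 bytes = 937,482.24 bytes
1 MiB = 1,048,576 bytes
937,482.24 / 1,048,576 = 0.89 MiB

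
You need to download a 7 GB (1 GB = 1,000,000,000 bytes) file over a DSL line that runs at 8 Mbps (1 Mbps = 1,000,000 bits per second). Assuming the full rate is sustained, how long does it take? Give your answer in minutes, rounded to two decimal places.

116.67 minutes

7 GB = 7,000,000,000 bytes = 56,000,000,000 bits
8 Mbps = 8,000,000 bits/s
time = 56,000,000,000 / 8,000,000 = 7,000.000 s
7,000.000 s / 60 = 116.67 minutes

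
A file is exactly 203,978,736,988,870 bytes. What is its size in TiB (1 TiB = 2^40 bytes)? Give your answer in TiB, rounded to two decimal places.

185.52 TiB

203,978,736,988,870 bytes given.
1 TiB = 2^40 bytes = 1,099,511,627,776 bytes
203,978,736,988,870 / 1,099,511,627,776 = 185.52 TiB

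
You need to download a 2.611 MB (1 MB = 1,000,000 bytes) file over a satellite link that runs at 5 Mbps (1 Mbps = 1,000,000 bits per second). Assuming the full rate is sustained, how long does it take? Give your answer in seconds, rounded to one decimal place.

2.611 MB = 2,611,000 bytes = 20,888,000 bits
5 Mbps = 5,000,000 bits/s
time = 20,888,000 / 5,000,000 = 4.2 s

4.2 seconds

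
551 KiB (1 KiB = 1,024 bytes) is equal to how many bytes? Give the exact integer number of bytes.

564,224 bytes

551 × 1,024 = 564,224 bytes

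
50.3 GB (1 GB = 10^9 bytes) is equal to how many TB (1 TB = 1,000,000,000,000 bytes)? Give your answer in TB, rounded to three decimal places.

0.050 TB

50.3 GB × 1,000,000,000 bytes/GB = 50,300,000,000 bytes
1 TB = 1,000,000,000,000 bytes
50,300,000,000 / 1,000,000,000,000 = 0.050 TB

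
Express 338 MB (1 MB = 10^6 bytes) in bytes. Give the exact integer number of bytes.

338,000,000 bytes

338 × 1,000,000 = 338,000,000 bytes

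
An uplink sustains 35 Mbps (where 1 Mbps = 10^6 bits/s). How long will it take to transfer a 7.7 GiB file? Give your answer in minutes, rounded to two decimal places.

31.50 minutes

7.7 GiB = 8,267,812,044.8 bytes = 66,142,496,358.4 bits
35 Mbps = 35,000,000 bits/s
time = 66,142,496,358.4 / 35,000,000 = 1,889.786 s
1,889.786 s / 60 = 31.50 minutes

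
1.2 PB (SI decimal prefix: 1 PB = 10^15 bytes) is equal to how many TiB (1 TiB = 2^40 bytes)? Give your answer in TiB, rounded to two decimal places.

1,091.39 TiB

1.2 PB = 1.2 × 10^15 bytes = 1,200,000,000,000,000 bytes
1 TiB = 2^40 bytes = 1,099,511,627,776 bytes
1,200,000,000,000,000 / 1,099,511,627,776 = 1,091.39 TiB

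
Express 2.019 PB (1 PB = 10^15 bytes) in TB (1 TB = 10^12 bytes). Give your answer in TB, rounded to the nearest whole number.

2.019 PB = 2.019 × 10^15 bytes = 2,019,000,000,000,000 bytes
1 TB = 10^12 bytes = 1,000,000,000,000 bytes
2,019,000,000,000,000 / 1,000,000,000,000 = 2,019 TB

2,019 TB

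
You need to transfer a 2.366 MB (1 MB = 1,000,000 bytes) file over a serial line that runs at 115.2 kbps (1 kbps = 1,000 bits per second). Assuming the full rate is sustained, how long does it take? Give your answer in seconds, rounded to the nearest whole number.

164 seconds

2.366 MB = 2,366,000 bytes = 18,928,000 bits
115.2 kbps = 115,200 bits/s
time = 18,928,000 / 115,200 = 164 s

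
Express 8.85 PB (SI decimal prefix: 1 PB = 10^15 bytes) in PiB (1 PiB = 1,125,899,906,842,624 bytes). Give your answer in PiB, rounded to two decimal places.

8.85 PB = 8.85 × 10^15 bytes = 8,850,000,000,000,000 bytes
1 PiB = 2^50 bytes = 1,125,899,906,842,624 bytes
8,850,000,000,000,000 / 1,125,899,906,842,624 = 7.86 PiB

7.86 PiB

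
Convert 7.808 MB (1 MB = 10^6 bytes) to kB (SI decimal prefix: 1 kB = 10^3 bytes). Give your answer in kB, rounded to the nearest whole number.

7.808 MB = 7.808 × 10^6 bytes = 7,808,000 bytes
1 kB = 10^3 bytes = 1,000 bytes
7,808,000 / 1,000 = 7,808 kB

7,808 kB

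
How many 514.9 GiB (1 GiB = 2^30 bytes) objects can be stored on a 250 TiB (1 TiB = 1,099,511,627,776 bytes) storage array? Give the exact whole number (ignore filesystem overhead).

497

Capacity: 250 TiB = 274,877,906,944,000 bytes
Per item: 514.9 GiB = 552,869,665,177.6 bytes
⌊274,877,906,944,000 / 552,869,665,177.6⌋ = 497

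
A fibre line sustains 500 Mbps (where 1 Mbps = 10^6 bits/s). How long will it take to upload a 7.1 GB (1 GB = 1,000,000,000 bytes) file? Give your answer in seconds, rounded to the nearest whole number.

7.1 GB = 7,100,000,000 bytes = 56,800,000,000 bits
500 Mbps = 500,000,000 bits/s
time = 56,800,000,000 / 500,000,000 = 114 s

114 seconds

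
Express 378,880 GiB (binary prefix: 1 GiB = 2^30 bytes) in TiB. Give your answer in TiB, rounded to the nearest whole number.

378,880 GiB = 378,880 × 2^30 bytes = 406,819,302,277,120 bytes
1 TiB = 1,099,511,627,776 bytes
406,819,302,277,120 / 1,099,511,627,776 = 370 TiB

370 TiB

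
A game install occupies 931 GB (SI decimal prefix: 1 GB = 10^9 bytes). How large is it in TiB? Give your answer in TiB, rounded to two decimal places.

0.85 TiB

931 GB = 931 × 10^9 bytes = 931,000,000,000 bytes
1 TiB = 1,099,511,627,776 bytes
931,000,000,000 / 1,099,511,627,776 = 0.85 TiB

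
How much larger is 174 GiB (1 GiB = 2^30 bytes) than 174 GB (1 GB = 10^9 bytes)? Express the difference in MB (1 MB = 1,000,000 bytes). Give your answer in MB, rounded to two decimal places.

12,831.08 MB

174 GiB = 174 × 1,073,741,824 = 186,831,077,376 bytes
174 GB = 174 × 1,000,000,000 = 174,000,000,000 bytes
difference = 12,831,077,376 bytes
12,831,077,376 / 1,000,000 = 12,831.08 MB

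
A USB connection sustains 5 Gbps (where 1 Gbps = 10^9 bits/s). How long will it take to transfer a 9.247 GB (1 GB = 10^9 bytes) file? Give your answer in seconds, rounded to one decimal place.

14.8 seconds

9.247 GB = 9,247,000,000 bytes = 73,976,000,000 bits
5 Gbps = 5,000,000,000 bits/s
time = 73,976,000,000 / 5,000,000,000 = 14.8 s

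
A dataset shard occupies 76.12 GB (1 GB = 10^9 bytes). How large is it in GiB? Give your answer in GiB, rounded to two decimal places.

76.12 GB × 1,000,000,000 bytes/GB = 76,120,000,000 bytes
1 GiB = 2^30 bytes = 1,073,741,824 bytes
76,120,000,000 / 1,073,741,824 = 70.89 GiB

70.89 GiB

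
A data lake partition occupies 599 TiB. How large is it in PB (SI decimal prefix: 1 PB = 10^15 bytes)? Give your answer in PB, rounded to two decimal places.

599 TiB × 1,099,511,627,776 bytes/TiB = 658,607,465,037,824 bytes
1 PB = 1,000,000,000,000,000 bytes
658,607,465,037,824 / 1,000,000,000,000,000 = 0.66 PB

0.66 PB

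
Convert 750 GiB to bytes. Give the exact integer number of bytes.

750 × 1,073,741,824 = 805,306,368,000 bytes  (1 GiB = 2^30 bytes)

805,306,368,000 bytes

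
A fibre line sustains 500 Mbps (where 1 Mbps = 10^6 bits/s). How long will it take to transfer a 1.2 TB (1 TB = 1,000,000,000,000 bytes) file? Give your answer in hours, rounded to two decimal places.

1.2 TB = 1,200,000,000,000 bytes = 9,600,000,000,000 bits
500 Mbps = 500,000,000 bits/s
time = 9,600,000,000,000 / 500,000,000 = 19,200.0000 s
19,200.0000 s / 3600 = 5.33 hours

5.33 hours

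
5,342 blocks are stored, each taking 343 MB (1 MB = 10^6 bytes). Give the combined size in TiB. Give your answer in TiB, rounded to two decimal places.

1.67 TiB

Total = 5,342 × 343 MB = 1,832,306 MB
= 1,832,306 × 1,000,000 bytes = 1,832,306,000,000 bytes
1 TiB = 1,099,511,627,776 bytes
1,832,306,000,000 / 1,099,511,627,776 = 1.67 TiB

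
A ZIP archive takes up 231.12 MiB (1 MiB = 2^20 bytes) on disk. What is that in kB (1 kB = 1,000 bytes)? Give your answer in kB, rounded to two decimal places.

242,346.89 kB

231.12 MiB × 1,048,576 bytes/MiB = 242,346,885.12 bytes
1 kB = 10^3 bytes = 1,000 bytes
242,346,885.12 / 1,000 = 242,346.89 kB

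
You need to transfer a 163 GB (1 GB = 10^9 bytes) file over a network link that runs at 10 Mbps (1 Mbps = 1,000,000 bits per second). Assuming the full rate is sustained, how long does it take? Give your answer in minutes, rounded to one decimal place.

163 GB = 163,000,000,000 bytes = 1,304,000,000,000 bits
10 Mbps = 10,000,000 bits/s
time = 1,304,000,000,000 / 10,000,000 = 130,400.00 s
130,400.00 s / 60 = 2,173.3 minutes

2,173.3 minutes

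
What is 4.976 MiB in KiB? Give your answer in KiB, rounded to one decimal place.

5,095.4 KiB

4.976 MiB × 1,048,576 bytes/MiB = 5,217,714.176 bytes
1 KiB = 1,024 bytes
5,217,714.176 / 1,024 = 5,095.4 KiB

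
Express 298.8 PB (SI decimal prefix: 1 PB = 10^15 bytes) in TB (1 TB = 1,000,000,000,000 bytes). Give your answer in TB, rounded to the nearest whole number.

298,800 TB

298.8 PB = 298.8 × 10^15 bytes = 298,800,000,000,000,000 bytes
1 TB = 10^12 bytes = 1,000,000,000,000 bytes
298,800,000,000,000,000 / 1,000,000,000,000 = 298,800 TB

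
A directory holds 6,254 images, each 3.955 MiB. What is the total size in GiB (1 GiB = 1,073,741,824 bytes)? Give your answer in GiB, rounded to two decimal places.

Total = 6,254 × 3.955 MiB = 24734.57 MiB
= 24734.57 × 1,048,576 bytes = 25,936,076,472.32 bytes
1 GiB = 1,073,741,824 bytes
25,936,076,472.32 / 1,073,741,824 = 24.15 GiB

24.15 GiB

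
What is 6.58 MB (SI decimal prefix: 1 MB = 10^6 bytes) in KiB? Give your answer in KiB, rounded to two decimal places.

6,425.78 KiB

6.58 MB = 6.58 × 10^6 bytes = 6,580,000 bytes
1 KiB = 1,024 bytes
6,580,000 / 1,024 = 6,425.78 KiB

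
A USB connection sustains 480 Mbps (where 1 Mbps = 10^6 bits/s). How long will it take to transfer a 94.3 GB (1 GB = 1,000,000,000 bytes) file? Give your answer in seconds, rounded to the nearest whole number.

94.3 GB = 94,300,000,000 bytes = 754,400,000,000 bits
480 Mbps = 480,000,000 bits/s
time = 754,400,000,000 / 480,000,000 = 1,572 s

1,572 seconds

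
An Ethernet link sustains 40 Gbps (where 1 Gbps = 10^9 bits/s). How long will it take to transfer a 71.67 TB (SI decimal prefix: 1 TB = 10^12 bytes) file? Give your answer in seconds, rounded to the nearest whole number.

71.67 TB = 71,670,000,000,000 bytes = 573,360,000,000,000 bits
40 Gbps = 40,000,000,000 bits/s
time = 573,360,000,000,000 / 40,000,000,000 = 14,334 s

14,334 seconds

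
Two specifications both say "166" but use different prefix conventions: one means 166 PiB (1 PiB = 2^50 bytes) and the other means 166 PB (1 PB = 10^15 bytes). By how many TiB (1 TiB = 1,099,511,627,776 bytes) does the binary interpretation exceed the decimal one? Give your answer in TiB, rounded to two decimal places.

166 PiB = 166 × 1,125,899,906,842,624 = 186,899,384,535,875,584 bytes
166 PB = 166 × 1,000,000,000,000,000 = 166,000,000,000,000,000 bytes
difference = 20,899,384,535,875,584 bytes
20,899,384,535,875,584 / 1,099,511,627,776 = 19,007.88 TiB

19,007.88 TiB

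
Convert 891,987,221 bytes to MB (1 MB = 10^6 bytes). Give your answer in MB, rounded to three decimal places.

891.987 MB

891,987,221 bytes given.
1 MB = 10^6 bytes = 1,000,000 bytes
891,987,221 / 1,000,000 = 891.987 MB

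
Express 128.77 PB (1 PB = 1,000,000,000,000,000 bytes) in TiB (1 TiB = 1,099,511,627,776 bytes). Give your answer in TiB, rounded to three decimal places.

117,115.633 TiB

128.77 PB = 128.77 × 10^15 bytes = 128,770,000,000,000,000 bytes
1 TiB = 1,099,511,627,776 bytes
128,770,000,000,000,000 / 1,099,511,627,776 = 117,115.633 TiB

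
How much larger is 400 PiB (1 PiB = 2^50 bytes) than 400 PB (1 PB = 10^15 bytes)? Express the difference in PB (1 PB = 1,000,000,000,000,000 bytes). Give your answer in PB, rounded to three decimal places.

400 PiB = 400 × 1,125,899,906,842,624 = 450,359,962,737,049,600 bytes
400 PB = 400 × 1,000,000,000,000,000 = 400,000,000,000,000,000 bytes
difference = 50,359,962,737,049,600 bytes
50,359,962,737,049,600 / 1,000,000,000,000,000 = 50.360 PB

50.360 PB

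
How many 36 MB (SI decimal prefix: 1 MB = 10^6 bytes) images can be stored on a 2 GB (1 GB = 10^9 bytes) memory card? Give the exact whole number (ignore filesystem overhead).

55

Capacity: 2 GB = 2,000,000,000 bytes
Per item: 36 MB = 36,000,000 bytes
⌊2,000,000,000 / 36,000,000⌋ = 55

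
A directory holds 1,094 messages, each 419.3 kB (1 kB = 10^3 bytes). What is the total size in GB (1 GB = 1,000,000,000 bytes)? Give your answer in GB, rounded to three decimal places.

Total = 1,094 × 419.3 kB = 458714.2 kB
= 458714.2 × 1,000 bytes = 458,714,200 bytes
1 GB = 1,000,000,000 bytes
458,714,200 / 1,000,000,000 = 0.459 GB

0.459 GB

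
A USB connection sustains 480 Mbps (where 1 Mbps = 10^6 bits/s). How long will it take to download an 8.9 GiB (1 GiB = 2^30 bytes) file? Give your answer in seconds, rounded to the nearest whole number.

159 seconds

8.9 GiB = 9,556,302,233.6 bytes = 76,450,417,868.8 bits
480 Mbps = 480,000,000 bits/s
time = 76,450,417,868.8 / 480,000,000 = 159 s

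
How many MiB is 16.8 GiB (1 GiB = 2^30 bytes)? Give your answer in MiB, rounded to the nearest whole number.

16.8 GiB = 16.8 × 2^30 bytes = 18,038,862,643.2 bytes
1 MiB = 2^20 bytes = 1,048,576 bytes
18,038,862,643.2 / 1,048,576 = 17,203 MiB

17,203 MiB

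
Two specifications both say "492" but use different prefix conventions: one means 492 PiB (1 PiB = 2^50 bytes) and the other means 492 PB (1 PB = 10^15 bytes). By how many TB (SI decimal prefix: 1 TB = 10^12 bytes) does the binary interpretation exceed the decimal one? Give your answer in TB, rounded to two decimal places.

492 PiB = 492 × 1,125,899,906,842,624 = 553,942,754,166,571,008 bytes
492 PB = 492 × 1,000,000,000,000,000 = 492,000,000,000,000,000 bytes
difference = 61,942,754,166,571,008 bytes
61,942,754,166,571,008 / 1,000,000,000,000 = 61,942.75 TB

61,942.75 TB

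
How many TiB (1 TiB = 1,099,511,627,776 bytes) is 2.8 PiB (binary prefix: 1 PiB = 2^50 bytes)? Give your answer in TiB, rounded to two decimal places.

2.8 PiB = 2.8 × 2^50 bytes = 3,152,519,739,159,347.2 bytes
1 TiB = 2^40 bytes = 1,099,511,627,776 bytes
3,152,519,739,159,347.2 / 1,099,511,627,776 = 2,867.20 TiB

2,867.20 TiB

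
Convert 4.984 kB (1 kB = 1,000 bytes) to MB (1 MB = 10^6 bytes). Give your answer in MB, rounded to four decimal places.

4.984 kB × 1,000 bytes/kB = 4,984 bytes
1 MB = 10^6 bytes = 1,000,000 bytes
4,984 / 1,000,000 = 0.0050 MB

0.0050 MB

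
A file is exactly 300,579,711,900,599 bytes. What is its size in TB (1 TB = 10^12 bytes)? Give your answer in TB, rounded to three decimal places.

300,579,711,900,599 bytes given.
1 TB = 1,000,000,000,000 bytes
300,579,711,900,599 / 1,000,000,000,000 = 300.580 TB

300.580 TB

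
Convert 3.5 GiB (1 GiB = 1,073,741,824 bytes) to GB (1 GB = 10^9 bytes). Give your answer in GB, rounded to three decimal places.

3.758 GB

3.5 GiB = 3.5 × 2^30 bytes = 3,758,096,384 bytes
1 GB = 10^9 bytes = 1,000,000,000 bytes
3,758,096,384 / 1,000,000,000 = 3.758 GB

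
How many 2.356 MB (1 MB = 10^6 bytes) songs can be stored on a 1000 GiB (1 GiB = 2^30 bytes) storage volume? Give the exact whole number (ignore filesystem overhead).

Capacity: 1000 GiB = 1,073,741,824,000 bytes
Per item: 2.356 MB = 2,356,000 bytes
⌊1,073,741,824,000 / 2,356,000⌋ = 455,747

455,747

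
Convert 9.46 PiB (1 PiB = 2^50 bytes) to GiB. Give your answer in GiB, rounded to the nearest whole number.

9,919,529 GiB

9.46 PiB = 9.46 × 2^50 bytes = 10,651,013,118,731,223.04 bytes
1 GiB = 2^30 bytes = 1,073,741,824 bytes
10,651,013,118,731,223.04 / 1,073,741,824 = 9,919,529 GiB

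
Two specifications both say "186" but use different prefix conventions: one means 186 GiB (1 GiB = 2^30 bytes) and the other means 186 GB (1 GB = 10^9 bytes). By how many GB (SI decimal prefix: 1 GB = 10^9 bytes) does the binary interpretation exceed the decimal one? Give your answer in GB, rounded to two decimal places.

186 GiB = 186 × 1,073,741,824 = 199,715,979,264 bytes
186 GB = 186 × 1,000,000,000 = 186,000,000,000 bytes
difference = 13,715,979,264 bytes
13,715,979,264 / 1,000,000,000 = 13.72 GB

13.72 GB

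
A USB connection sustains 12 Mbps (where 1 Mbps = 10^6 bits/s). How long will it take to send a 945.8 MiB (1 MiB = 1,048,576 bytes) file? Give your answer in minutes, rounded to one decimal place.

11.0 minutes

945.8 MiB = 991,743,180.8 bytes = 7,933,945,446.4 bits
12 Mbps = 12,000,000 bits/s
time = 7,933,945,446.4 / 12,000,000 = 661.16 s
661.16 s / 60 = 11.0 minutes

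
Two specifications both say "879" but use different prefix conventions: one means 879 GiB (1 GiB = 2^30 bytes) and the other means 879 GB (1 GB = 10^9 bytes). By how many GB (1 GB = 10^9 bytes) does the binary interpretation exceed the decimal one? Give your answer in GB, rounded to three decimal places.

879 GiB = 879 × 1,073,741,824 = 943,819,063,296 bytes
879 GB = 879 × 1,000,000,000 = 879,000,000,000 bytes
difference = 64,819,063,296 bytes
64,819,063,296 / 1,000,000,000 = 64.819 GB

64.819 GB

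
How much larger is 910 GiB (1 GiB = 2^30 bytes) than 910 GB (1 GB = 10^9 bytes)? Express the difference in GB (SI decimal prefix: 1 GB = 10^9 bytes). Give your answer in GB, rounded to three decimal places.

910 GiB = 910 × 1,073,741,824 = 977,105,059,840 bytes
910 GB = 910 × 1,000,000,000 = 910,000,000,000 bytes
difference = 67,105,059,840 bytes
67,105,059,840 / 1,000,000,000 = 67.105 GB

67.105 GB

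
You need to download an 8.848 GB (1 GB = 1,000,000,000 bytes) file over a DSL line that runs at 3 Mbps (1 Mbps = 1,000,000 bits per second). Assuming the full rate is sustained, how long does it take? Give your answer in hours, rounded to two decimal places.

6.55 hours

8.848 GB = 8,848,000,000 bytes = 70,784,000,000 bits
3 Mbps = 3,000,000 bits/s
time = 70,784,000,000 / 3,000,000 = 23,594.6667 s
23,594.6667 s / 3600 = 6.55 hours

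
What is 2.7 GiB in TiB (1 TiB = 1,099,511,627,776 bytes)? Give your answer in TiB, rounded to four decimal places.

0.0026 TiB

2.7 GiB = 2.7 × 2^30 bytes = 2,899,102,924.8 bytes
1 TiB = 2^40 bytes = 1,099,511,627,776 bytes
2,899,102,924.8 / 1,099,511,627,776 = 0.0026 TiB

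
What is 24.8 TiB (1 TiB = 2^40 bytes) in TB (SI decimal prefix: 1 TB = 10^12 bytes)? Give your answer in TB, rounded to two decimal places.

24.8 TiB × 1,099,511,627,776 bytes/TiB = 27,267,888,368,844.8 bytes
1 TB = 10^12 bytes = 1,000,000,000,000 bytes
27,267,888,368,844.8 / 1,000,000,000,000 = 27.27 TB

27.27 TB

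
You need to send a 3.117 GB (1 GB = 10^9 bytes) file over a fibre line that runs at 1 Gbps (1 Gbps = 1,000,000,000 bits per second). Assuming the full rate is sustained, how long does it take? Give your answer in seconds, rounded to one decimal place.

24.9 seconds

3.117 GB = 3,117,000,000 bytes = 24,936,000,000 bits
1 Gbps = 1,000,000,000 bits/s
time = 24,936,000,000 / 1,000,000,000 = 24.9 s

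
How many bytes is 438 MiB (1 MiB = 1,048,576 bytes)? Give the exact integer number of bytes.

438 × 1,048,576 = 459,276,288 bytes

459,276,288 bytes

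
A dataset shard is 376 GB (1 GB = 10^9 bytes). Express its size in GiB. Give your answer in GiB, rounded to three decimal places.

376 GB × 1,000,000,000 bytes/GB = 376,000,000,000 bytes
1 GiB = 2^30 bytes = 1,073,741,824 bytes
376,000,000,000 / 1,073,741,824 = 350.177 GiB

350.177 GiB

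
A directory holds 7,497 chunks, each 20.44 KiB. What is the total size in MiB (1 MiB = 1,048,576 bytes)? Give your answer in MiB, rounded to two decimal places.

Total = 7,497 × 20.44 KiB = 153238.68 KiB
= 153238.68 × 1,024 bytes = 156,916,408.32 bytes
1 MiB = 1,048,576 bytes
156,916,408.32 / 1,048,576 = 149.65 MiB

149.65 MiB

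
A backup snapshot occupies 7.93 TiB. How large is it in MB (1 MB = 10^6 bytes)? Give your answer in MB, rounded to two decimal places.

8,719,127.21 MB

7.93 TiB = 7.93 × 2^40 bytes = 8,719,127,208,263.68 bytes
1 MB = 1,000,000 bytes
8,719,127,208,263.68 / 1,000,000 = 8,719,127.21 MB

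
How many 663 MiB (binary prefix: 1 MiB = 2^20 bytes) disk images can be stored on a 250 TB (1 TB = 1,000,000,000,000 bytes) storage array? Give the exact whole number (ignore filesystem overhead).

359,605

Capacity: 250 TB = 250,000,000,000,000 bytes
Per item: 663 MiB = 695,205,888 bytes
⌊250,000,000,000,000 / 695,205,888⌋ = 359,605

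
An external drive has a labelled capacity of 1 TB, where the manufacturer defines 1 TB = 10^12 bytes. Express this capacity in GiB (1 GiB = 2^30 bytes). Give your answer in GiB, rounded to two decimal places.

1 TB = 1 × 10^12 bytes = 1,000,000,000,000 bytes
1 GiB = 2^30 bytes = 1,073,741,824 bytes
1,000,000,000,000 / 1,073,741,824 = 931.32 GiB

931.32 GiB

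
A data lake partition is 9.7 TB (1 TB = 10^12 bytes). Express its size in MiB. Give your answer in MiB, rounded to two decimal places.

9,250,640.87 MiB

9.7 TB = 9.7 × 10^12 bytes = 9,700,000,000,000 bytes
1 MiB = 1,048,576 bytes
9,700,000,000,000 / 1,048,576 = 9,250,640.87 MiB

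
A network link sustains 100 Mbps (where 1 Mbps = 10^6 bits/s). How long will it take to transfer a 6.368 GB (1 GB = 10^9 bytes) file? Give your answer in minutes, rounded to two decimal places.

6.368 GB = 6,368,000,000 bytes = 50,944,000,000 bits
100 Mbps = 100,000,000 bits/s
time = 50,944,000,000 / 100,000,000 = 509.440 s
509.440 s / 60 = 8.49 minutes

8.49 minutes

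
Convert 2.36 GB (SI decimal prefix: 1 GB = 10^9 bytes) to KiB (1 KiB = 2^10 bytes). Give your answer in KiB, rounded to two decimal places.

2,304,687.50 KiB

2.36 GB × 1,000,000,000 bytes/GB = 2,360,000,000 bytes
1 KiB = 1,024 bytes
2,360,000,000 / 1,024 = 2,304,687.50 KiB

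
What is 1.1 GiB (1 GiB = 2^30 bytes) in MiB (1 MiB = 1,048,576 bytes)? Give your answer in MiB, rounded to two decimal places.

1.1 GiB = 1.1 × 2^30 bytes = 1,181,116,006.4 bytes
1 MiB = 1,048,576 bytes
1,181,116,006.4 / 1,048,576 = 1,126.40 MiB

1,126.40 MiB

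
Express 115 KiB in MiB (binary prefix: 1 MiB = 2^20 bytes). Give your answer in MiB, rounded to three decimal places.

0.112 MiB

115 KiB × 1,024 bytes/KiB = 117,760 bytes
1 MiB = 1,048,576 bytes
117,760 / 1,048,576 = 0.112 MiB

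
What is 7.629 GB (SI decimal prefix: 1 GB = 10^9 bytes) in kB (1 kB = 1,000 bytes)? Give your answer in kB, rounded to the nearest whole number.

7,629,000 kB

7.629 GB × 1,000,000,000 bytes/GB = 7,629,000,000 bytes
1 kB = 10^3 bytes = 1,000 bytes
7,629,000,000 / 1,000 = 7,629,000 kB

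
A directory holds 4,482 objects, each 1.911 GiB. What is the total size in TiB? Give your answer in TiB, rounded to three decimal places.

Total = 4,482 × 1.911 GiB = 8565.102 GiB
= 8565.102 × 1,073,741,824 bytes = 9,196,708,244,226.048 bytes
1 TiB = 1,099,511,627,776 bytes
9,196,708,244,226.048 / 1,099,511,627,776 = 8.364 TiB

8.364 TiB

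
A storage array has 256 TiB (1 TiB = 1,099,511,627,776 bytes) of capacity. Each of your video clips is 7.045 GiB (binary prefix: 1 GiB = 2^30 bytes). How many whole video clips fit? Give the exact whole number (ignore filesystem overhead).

Capacity: 256 TiB = 281,474,976,710,656 bytes
Per item: 7.045 GiB = 7,564,511,150.08 bytes
⌊281,474,976,710,656 / 7,564,511,150.08⌋ = 37,209

37,209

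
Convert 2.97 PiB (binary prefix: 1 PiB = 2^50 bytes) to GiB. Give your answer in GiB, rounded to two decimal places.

3,114,270.72 GiB

2.97 PiB × 1,125,899,906,842,624 bytes/PiB = 3,343,922,723,322,593.28 bytes
1 GiB = 1,073,741,824 bytes
3,343,922,723,322,593.28 / 1,073,741,824 = 3,114,270.72 GiB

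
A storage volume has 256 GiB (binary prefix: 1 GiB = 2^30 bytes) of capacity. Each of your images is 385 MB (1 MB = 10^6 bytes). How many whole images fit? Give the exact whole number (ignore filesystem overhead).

Capacity: 256 GiB = 274,877,906,944 bytes
Per item: 385 MB = 385,000,000 bytes
⌊274,877,906,944 / 385,000,000⌋ = 713

713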